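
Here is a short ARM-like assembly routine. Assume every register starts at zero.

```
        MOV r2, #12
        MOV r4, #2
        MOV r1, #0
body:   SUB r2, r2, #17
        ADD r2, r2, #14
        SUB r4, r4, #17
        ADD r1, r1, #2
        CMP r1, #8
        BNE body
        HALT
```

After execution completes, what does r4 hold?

after MOV r2, #12: r2=12
after MOV r4, #2: r4=2
after MOV r1, #0: r1=0
after SUB r2, r2, #17: r2=12-17=-5
after ADD r2, r2, #14: r2=(-5)+14=9
after SUB r4, r4, #17: r4=2-17=-15
after ADD r1, r1, #2: r1=0+2=2
CMP r1, #8  (cmp 2,8)
BNE body: taken
after SUB r2, r2, #17: r2=9-17=-8
after ADD r2, r2, #14: r2=(-8)+14=6
after SUB r4, r4, #17: r4=(-15)-17=-32
after ADD r1, r1, #2: r1=2+2=4
CMP r1, #8  (cmp 4,8)
BNE body: taken
after SUB r2, r2, #17: r2=6-17=-11
after ADD r2, r2, #14: r2=(-11)+14=3
after SUB r4, r4, #17: r4=(-32)-17=-49
after ADD r1, r1, #2: r1=4+2=6
CMP r1, #8  (cmp 6,8)
BNE body: taken
after SUB r2, r2, #17: r2=3-17=-14
after ADD r2, r2, #14: r2=(-14)+14=0
after SUB r4, r4, #17: r4=(-49)-17=-66
after ADD r1, r1, #2: r1=6+2=8
CMP r1, #8  (cmp 8,8)
BNE body: not taken
halt.

-66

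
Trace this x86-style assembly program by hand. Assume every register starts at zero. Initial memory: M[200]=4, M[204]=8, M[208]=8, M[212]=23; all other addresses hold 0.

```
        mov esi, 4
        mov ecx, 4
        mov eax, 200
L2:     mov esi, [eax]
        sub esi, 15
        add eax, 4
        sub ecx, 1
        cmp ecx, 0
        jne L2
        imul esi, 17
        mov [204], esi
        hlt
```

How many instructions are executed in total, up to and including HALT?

esi=4
ecx=4
eax=200
esi=M[200]=4
esi=4-15=-11
eax=200+4=204
ecx=4-1=3
cmp ecx, 0  (cmp 3,0)
jne L2: taken
esi=M[204]=8
esi=8-15=-7
eax=204+4=208
ecx=3-1=2
cmp ecx, 0  (cmp 2,0)
jne L2: taken
esi=M[208]=8
esi=8-15=-7
eax=208+4=212
ecx=2-1=1
cmp ecx, 0  (cmp 1,0)
jne L2: taken
esi=M[212]=23
esi=23-15=8
eax=212+4=216
ecx=1-1=0
cmp ecx, 0  (cmp 0,0)
jne L2: not taken
esi=8*17=136
mov [204], esi → M[204]=136
halt.
Total executed instructions: 30.

30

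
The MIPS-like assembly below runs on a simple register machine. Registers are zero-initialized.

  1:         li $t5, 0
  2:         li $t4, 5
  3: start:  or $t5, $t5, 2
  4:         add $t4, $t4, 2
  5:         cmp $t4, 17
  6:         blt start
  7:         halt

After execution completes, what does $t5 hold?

2

$t5=0
$t4=5
$t5=0|2=2
$t4=5+2=7
cmp $t4, 17  (cmp 7,17)
blt start: taken
$t5=2|2=2
$t4=7+2=9
cmp $t4, 17  (cmp 9,17)
blt start: taken
$t5=2|2=2
$t4=9+2=11
cmp $t4, 17  (cmp 11,17)
blt start: taken
$t5=2|2=2
$t4=11+2=13
cmp $t4, 17  (cmp 13,17)
blt start: taken
$t5=2|2=2
$t4=13+2=15
cmp $t4, 17  (cmp 15,17)
blt start: taken
$t5=2|2=2
$t4=15+2=17
cmp $t4, 17  (cmp 17,17)
blt start: not taken
halt.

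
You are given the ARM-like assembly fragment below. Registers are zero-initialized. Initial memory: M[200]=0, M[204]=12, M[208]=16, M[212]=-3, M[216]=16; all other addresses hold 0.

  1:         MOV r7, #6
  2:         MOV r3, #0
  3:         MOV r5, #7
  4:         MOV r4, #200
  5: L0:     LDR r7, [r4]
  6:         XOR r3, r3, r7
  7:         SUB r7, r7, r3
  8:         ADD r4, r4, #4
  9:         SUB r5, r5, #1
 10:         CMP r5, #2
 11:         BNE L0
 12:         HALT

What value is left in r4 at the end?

220

MOV r7, #6 → r7=6
MOV r3, #0 → r3=0
MOV r5, #7 → r5=7
MOV r4, #200 → r4=200
LDR r7, [r4] → r7=M[200]=0
XOR r3, r3, r7 → r3=0^0=0
SUB r7, r7, r3 → r7=0-0=0
ADD r4, r4, #4 → r4=200+4=204
SUB r5, r5, #1 → r5=7-1=6
CMP r5, #2  (cmp 6,2)
BNE L0: taken
LDR r7, [r4] → r7=M[204]=12
XOR r3, r3, r7 → r3=0^12=12
SUB r7, r7, r3 → r7=12-12=0
ADD r4, r4, #4 → r4=204+4=208
SUB r5, r5, #1 → r5=6-1=5
CMP r5, #2  (cmp 5,2)
BNE L0: taken
LDR r7, [r4] → r7=M[208]=16
XOR r3, r3, r7 → r3=12^16=28
SUB r7, r7, r3 → r7=16-28=-12
ADD r4, r4, #4 → r4=208+4=212
SUB r5, r5, #1 → r5=5-1=4
CMP r5, #2  (cmp 4,2)
BNE L0: taken
LDR r7, [r4] → r7=M[212]=-3
XOR r3, r3, r7 → r3=28^(-3)=-31
SUB r7, r7, r3 → r7=(-3)-(-31)=28
ADD r4, r4, #4 → r4=212+4=216
SUB r5, r5, #1 → r5=4-1=3
CMP r5, #2  (cmp 3,2)
BNE L0: taken
LDR r7, [r4] → r7=M[216]=16
XOR r3, r3, r7 → r3=(-31)^16=-15
SUB r7, r7, r3 → r7=16-(-15)=31
ADD r4, r4, #4 → r4=216+4=220
SUB r5, r5, #1 → r5=3-1=2
CMP r5, #2  (cmp 2,2)
BNE L0: not taken
halt.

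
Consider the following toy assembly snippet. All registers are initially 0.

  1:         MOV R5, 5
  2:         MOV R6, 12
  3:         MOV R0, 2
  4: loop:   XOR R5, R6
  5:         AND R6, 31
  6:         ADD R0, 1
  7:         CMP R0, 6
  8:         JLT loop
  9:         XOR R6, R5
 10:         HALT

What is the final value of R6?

9

R5=5
R6=12
R0=2
R5=5^12=9
R6=12&31=12
R0=2+1=3
CMP R0, 6  (cmp 3,6)
JLT loop: taken
R5=9^12=5
R6=12&31=12
R0=3+1=4
CMP R0, 6  (cmp 4,6)
JLT loop: taken
R5=5^12=9
R6=12&31=12
R0=4+1=5
CMP R0, 6  (cmp 5,6)
JLT loop: taken
R5=9^12=5
R6=12&31=12
R0=5+1=6
CMP R0, 6  (cmp 6,6)
JLT loop: not taken
R6=12^5=9
halt.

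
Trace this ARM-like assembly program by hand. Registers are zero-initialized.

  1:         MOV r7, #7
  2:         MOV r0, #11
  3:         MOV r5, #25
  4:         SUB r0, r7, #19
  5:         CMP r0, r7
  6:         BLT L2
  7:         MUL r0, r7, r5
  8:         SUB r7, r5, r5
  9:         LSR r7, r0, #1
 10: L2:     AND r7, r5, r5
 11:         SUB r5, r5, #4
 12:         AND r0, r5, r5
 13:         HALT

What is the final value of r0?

21

after MOV r7, #7: r7=7
after MOV r0, #11: r0=11
after MOV r5, #25: r5=25
after SUB r0, r7, #19: r0=7-19=-12
CMP r0, r7  (cmp -12,7)
BLT L2: taken
after AND r7, r5, r5: r7=25&25=25
after SUB r5, r5, #4: r5=25-4=21
after AND r0, r5, r5: r0=21&21=21
halt.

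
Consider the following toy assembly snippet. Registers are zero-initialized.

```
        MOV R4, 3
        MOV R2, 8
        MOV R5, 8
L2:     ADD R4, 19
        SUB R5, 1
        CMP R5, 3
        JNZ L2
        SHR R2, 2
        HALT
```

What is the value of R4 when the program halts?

98

after MOV R4, 3: R4=3
after MOV R2, 8: R2=8
after MOV R5, 8: R5=8
after ADD R4, 19: R4=3+19=22
after SUB R5, 1: R5=8-1=7
CMP R5, 3  (cmp 7,3)
JNZ L2: taken
after ADD R4, 19: R4=22+19=41
after SUB R5, 1: R5=7-1=6
CMP R5, 3  (cmp 6,3)
JNZ L2: taken
after ADD R4, 19: R4=41+19=60
after SUB R5, 1: R5=6-1=5
CMP R5, 3  (cmp 5,3)
JNZ L2: taken
after ADD R4, 19: R4=60+19=79
after SUB R5, 1: R5=5-1=4
CMP R5, 3  (cmp 4,3)
JNZ L2: taken
after ADD R4, 19: R4=79+19=98
after SUB R5, 1: R5=4-1=3
CMP R5, 3  (cmp 3,3)
JNZ L2: not taken
after SHR R2, 2: R2=8>>2=2
halt.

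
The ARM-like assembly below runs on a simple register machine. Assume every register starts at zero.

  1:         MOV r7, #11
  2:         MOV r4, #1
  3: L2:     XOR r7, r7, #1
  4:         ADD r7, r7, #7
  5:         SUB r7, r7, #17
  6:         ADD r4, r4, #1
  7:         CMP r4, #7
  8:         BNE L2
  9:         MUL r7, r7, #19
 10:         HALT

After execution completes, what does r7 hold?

-931

after MOV r7, #11: r7=11
after MOV r4, #1: r4=1
after XOR r7, r7, #1: r7=11^1=10
after ADD r7, r7, #7: r7=10+7=17
after SUB r7, r7, #17: r7=17-17=0
after ADD r4, r4, #1: r4=1+1=2
CMP r4, #7  (cmp 2,7)
BNE L2: taken
after XOR r7, r7, #1: r7=0^1=1
after ADD r7, r7, #7: r7=1+7=8
after SUB r7, r7, #17: r7=8-17=-9
after ADD r4, r4, #1: r4=2+1=3
CMP r4, #7  (cmp 3,7)
BNE L2: taken
after XOR r7, r7, #1: r7=(-9)^1=-10
after ADD r7, r7, #7: r7=(-10)+7=-3
after SUB r7, r7, #17: r7=(-3)-17=-20
after ADD r4, r4, #1: r4=3+1=4
CMP r4, #7  (cmp 4,7)
BNE L2: taken
after XOR r7, r7, #1: r7=(-20)^1=-19
after ADD r7, r7, #7: r7=(-19)+7=-12
after SUB r7, r7, #17: r7=(-12)-17=-29
after ADD r4, r4, #1: r4=4+1=5
CMP r4, #7  (cmp 5,7)
BNE L2: taken
after XOR r7, r7, #1: r7=(-29)^1=-30
after ADD r7, r7, #7: r7=(-30)+7=-23
after SUB r7, r7, #17: r7=(-23)-17=-40
after ADD r4, r4, #1: r4=5+1=6
CMP r4, #7  (cmp 6,7)
BNE L2: taken
after XOR r7, r7, #1: r7=(-40)^1=-39
after ADD r7, r7, #7: r7=(-39)+7=-32
after SUB r7, r7, #17: r7=(-32)-17=-49
after ADD r4, r4, #1: r4=6+1=7
CMP r4, #7  (cmp 7,7)
BNE L2: not taken
after MUL r7, r7, #19: r7=(-49)*19=-931
halt.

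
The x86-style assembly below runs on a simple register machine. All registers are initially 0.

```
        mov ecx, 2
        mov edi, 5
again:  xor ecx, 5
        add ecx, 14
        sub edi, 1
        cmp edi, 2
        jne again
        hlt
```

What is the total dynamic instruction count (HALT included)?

mov ecx, 2 → ecx=2
mov edi, 5 → edi=5
xor ecx, 5 → ecx=2^5=7
add ecx, 14 → ecx=7+14=21
sub edi, 1 → edi=5-1=4
cmp edi, 2  (cmp 4,2)
jne again: taken
xor ecx, 5 → ecx=21^5=16
add ecx, 14 → ecx=16+14=30
sub edi, 1 → edi=4-1=3
cmp edi, 2  (cmp 3,2)
jne again: taken
xor ecx, 5 → ecx=30^5=27
add ecx, 14 → ecx=27+14=41
sub edi, 1 → edi=3-1=2
cmp edi, 2  (cmp 2,2)
jne again: not taken
halt.
Total executed instructions: 18.

18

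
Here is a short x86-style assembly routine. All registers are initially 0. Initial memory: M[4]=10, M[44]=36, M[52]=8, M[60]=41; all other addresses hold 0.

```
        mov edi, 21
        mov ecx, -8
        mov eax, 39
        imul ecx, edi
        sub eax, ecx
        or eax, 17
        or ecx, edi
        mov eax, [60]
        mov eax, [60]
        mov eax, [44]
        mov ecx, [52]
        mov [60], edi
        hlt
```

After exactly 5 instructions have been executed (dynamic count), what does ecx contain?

-168

after mov edi, 21: edi=21
after mov ecx, -8: ecx=-8
after mov eax, 39: eax=39
after imul ecx, edi: ecx=(-8)*21=-168
after sub eax, ecx: eax=39-(-168)=207
After step 5: ecx = -168.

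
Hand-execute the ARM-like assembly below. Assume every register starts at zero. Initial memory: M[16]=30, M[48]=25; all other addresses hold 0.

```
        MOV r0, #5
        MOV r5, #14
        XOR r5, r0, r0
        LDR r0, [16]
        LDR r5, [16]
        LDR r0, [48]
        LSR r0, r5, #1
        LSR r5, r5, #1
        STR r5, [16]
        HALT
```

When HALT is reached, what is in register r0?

15

r0=5
r5=14
r5=5^5=0
r0=M[16]=30
r5=M[16]=30
r0=M[48]=25
r0=30>>1=15
r5=30>>1=15
STR r5, [16] → M[16]=15
halt.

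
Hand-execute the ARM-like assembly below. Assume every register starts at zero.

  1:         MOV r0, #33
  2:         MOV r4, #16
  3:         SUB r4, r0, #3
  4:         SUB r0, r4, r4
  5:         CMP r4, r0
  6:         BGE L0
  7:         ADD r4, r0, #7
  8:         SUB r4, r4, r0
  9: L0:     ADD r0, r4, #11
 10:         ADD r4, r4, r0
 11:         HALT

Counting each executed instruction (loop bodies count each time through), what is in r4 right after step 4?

MOV r0, #33 → r0=33
MOV r4, #16 → r4=16
SUB r4, r0, #3 → r4=33-3=30
SUB r0, r4, r4 → r0=30-30=0
After step 4: r4 = 30.

30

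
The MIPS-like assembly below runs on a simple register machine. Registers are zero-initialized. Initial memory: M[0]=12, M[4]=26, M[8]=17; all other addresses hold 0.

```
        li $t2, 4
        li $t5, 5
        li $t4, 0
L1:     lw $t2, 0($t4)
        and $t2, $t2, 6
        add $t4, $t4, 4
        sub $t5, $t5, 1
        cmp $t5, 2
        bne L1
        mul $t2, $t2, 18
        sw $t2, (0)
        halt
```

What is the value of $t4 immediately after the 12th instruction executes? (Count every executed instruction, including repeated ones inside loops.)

8

after li $t2, 4: $t2=4
after li $t5, 5: $t5=5
after li $t4, 0: $t4=0
after lw $t2, 0($t4): $t2=M[0]=12
after and $t2, $t2, 6: $t2=12&6=4
after add $t4, $t4, 4: $t4=0+4=4
after sub $t5, $t5, 1: $t5=5-1=4
cmp $t5, 2  (cmp 4,2)
bne L1: taken
after lw $t2, 0($t4): $t2=M[4]=26
after and $t2, $t2, 6: $t2=26&6=2
after add $t4, $t4, 4: $t4=4+4=8
After step 12: $t4 = 8.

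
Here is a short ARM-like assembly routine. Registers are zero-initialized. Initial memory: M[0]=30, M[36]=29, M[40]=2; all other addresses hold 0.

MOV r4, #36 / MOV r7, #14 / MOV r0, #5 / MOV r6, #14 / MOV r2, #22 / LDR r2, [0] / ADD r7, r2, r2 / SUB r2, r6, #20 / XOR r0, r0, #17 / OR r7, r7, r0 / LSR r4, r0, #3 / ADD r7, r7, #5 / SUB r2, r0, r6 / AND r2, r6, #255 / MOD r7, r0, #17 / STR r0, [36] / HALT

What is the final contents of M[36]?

MOV r4, #36 → r4=36
MOV r7, #14 → r7=14
MOV r0, #5 → r0=5
MOV r6, #14 → r6=14
MOV r2, #22 → r2=22
LDR r2, [0] → r2=M[0]=30
ADD r7, r2, r2 → r7=30+30=60
SUB r2, r6, #20 → r2=14-20=-6
XOR r0, r0, #17 → r0=5^17=20
OR r7, r7, r0 → r7=60|20=60
LSR r4, r0, #3 → r4=20>>3=2
ADD r7, r7, #5 → r7=60+5=65
SUB r2, r0, r6 → r2=20-14=6
AND r2, r6, #255 → r2=14&255=14
MOD r7, r0, #17 → r7=20%17=3
STR r0, [36] → M[36]=20
halt.

20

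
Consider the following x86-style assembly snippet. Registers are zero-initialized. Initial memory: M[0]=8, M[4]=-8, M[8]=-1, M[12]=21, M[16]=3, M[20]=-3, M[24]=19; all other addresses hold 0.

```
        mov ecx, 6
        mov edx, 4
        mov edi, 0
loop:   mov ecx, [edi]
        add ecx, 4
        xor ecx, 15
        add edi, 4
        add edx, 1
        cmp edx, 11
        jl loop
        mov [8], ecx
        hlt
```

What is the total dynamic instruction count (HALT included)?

after mov ecx, 6: ecx=6
after mov edx, 4: edx=4
after mov edi, 0: edi=0
after mov ecx, [edi]: ecx=M[0]=8
after add ecx, 4: ecx=8+4=12
after xor ecx, 15: ecx=12^15=3
after add edi, 4: edi=0+4=4
after add edx, 1: edx=4+1=5
cmp edx, 11  (cmp 5,11)
jl loop: taken
after mov ecx, [edi]: ecx=M[4]=-8
after add ecx, 4: ecx=(-8)+4=-4
after xor ecx, 15: ecx=(-4)^15=-13
after add edi, 4: edi=4+4=8
after add edx, 1: edx=5+1=6
cmp edx, 11  (cmp 6,11)
jl loop: taken
after mov ecx, [edi]: ecx=M[8]=-1
after add ecx, 4: ecx=(-1)+4=3
after xor ecx, 15: ecx=3^15=12
after add edi, 4: edi=8+4=12
after add edx, 1: edx=6+1=7
cmp edx, 11  (cmp 7,11)
jl loop: taken
after mov ecx, [edi]: ecx=M[12]=21
after add ecx, 4: ecx=21+4=25
after xor ecx, 15: ecx=25^15=22
after add edi, 4: edi=12+4=16
after add edx, 1: edx=7+1=8
cmp edx, 11  (cmp 8,11)
jl loop: taken
after mov ecx, [edi]: ecx=M[16]=3
after add ecx, 4: ecx=3+4=7
after xor ecx, 15: ecx=7^15=8
after add edi, 4: edi=16+4=20
after add edx, 1: edx=8+1=9
cmp edx, 11  (cmp 9,11)
jl loop: taken
after mov ecx, [edi]: ecx=M[20]=-3
after add ecx, 4: ecx=(-3)+4=1
after xor ecx, 15: ecx=1^15=14
after add edi, 4: edi=20+4=24
after add edx, 1: edx=9+1=10
cmp edx, 11  (cmp 10,11)
jl loop: taken
after mov ecx, [edi]: ecx=M[24]=19
after add ecx, 4: ecx=19+4=23
after xor ecx, 15: ecx=23^15=24
after add edi, 4: edi=24+4=28
after add edx, 1: edx=10+1=11
cmp edx, 11  (cmp 11,11)
jl loop: not taken
mov [8], ecx → M[8]=24
halt.
Total executed instructions: 54.

54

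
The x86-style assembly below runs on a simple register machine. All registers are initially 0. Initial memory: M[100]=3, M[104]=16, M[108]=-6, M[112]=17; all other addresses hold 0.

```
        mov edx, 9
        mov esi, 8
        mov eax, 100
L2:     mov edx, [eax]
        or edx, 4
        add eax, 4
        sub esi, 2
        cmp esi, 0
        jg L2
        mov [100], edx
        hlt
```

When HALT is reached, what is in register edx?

21

edx=9
esi=8
eax=100
edx=M[100]=3
edx=3|4=7
eax=100+4=104
esi=8-2=6
cmp esi, 0  (cmp 6,0)
jg L2: taken
edx=M[104]=16
edx=16|4=20
eax=104+4=108
esi=6-2=4
cmp esi, 0  (cmp 4,0)
jg L2: taken
edx=M[108]=-6
edx=(-6)|4=-2
eax=108+4=112
esi=4-2=2
cmp esi, 0  (cmp 2,0)
jg L2: taken
edx=M[112]=17
edx=17|4=21
eax=112+4=116
esi=2-2=0
cmp esi, 0  (cmp 0,0)
jg L2: not taken
mov [100], edx → M[100]=21
halt.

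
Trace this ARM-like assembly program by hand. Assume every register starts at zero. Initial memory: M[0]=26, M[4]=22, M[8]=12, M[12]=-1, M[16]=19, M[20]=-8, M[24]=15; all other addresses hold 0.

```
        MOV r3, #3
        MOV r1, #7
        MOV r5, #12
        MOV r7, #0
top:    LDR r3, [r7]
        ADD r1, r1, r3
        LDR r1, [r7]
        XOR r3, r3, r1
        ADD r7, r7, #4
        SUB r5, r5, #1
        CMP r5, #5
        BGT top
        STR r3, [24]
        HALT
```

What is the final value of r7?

MOV r3, #3 → r3=3
MOV r1, #7 → r1=7
MOV r5, #12 → r5=12
MOV r7, #0 → r7=0
LDR r3, [r7] → r3=M[0]=26
ADD r1, r1, r3 → r1=7+26=33
LDR r1, [r7] → r1=M[0]=26
XOR r3, r3, r1 → r3=26^26=0
ADD r7, r7, #4 → r7=0+4=4
SUB r5, r5, #1 → r5=12-1=11
CMP r5, #5  (cmp 11,5)
BGT top: taken
LDR r3, [r7] → r3=M[4]=22
ADD r1, r1, r3 → r1=26+22=48
LDR r1, [r7] → r1=M[4]=22
XOR r3, r3, r1 → r3=22^22=0
ADD r7, r7, #4 → r7=4+4=8
SUB r5, r5, #1 → r5=11-1=10
CMP r5, #5  (cmp 10,5)
BGT top: taken
LDR r3, [r7] → r3=M[8]=12
ADD r1, r1, r3 → r1=22+12=34
LDR r1, [r7] → r1=M[8]=12
XOR r3, r3, r1 → r3=12^12=0
ADD r7, r7, #4 → r7=8+4=12
SUB r5, r5, #1 → r5=10-1=9
CMP r5, #5  (cmp 9,5)
BGT top: taken
LDR r3, [r7] → r3=M[12]=-1
ADD r1, r1, r3 → r1=12+(-1)=11
LDR r1, [r7] → r1=M[12]=-1
XOR r3, r3, r1 → r3=(-1)^(-1)=0
ADD r7, r7, #4 → r7=12+4=16
SUB r5, r5, #1 → r5=9-1=8
CMP r5, #5  (cmp 8,5)
BGT top: taken
LDR r3, [r7] → r3=M[16]=19
ADD r1, r1, r3 → r1=(-1)+19=18
LDR r1, [r7] → r1=M[16]=19
XOR r3, r3, r1 → r3=19^19=0
ADD r7, r7, #4 → r7=16+4=20
SUB r5, r5, #1 → r5=8-1=7
CMP r5, #5  (cmp 7,5)
BGT top: taken
LDR r3, [r7] → r3=M[20]=-8
ADD r1, r1, r3 → r1=19+(-8)=11
LDR r1, [r7] → r1=M[20]=-8
XOR r3, r3, r1 → r3=(-8)^(-8)=0
ADD r7, r7, #4 → r7=20+4=24
SUB r5, r5, #1 → r5=7-1=6
CMP r5, #5  (cmp 6,5)
BGT top: taken
LDR r3, [r7] → r3=M[24]=15
ADD r1, r1, r3 → r1=(-8)+15=7
LDR r1, [r7] → r1=M[24]=15
XOR r3, r3, r1 → r3=15^15=0
ADD r7, r7, #4 → r7=24+4=28
SUB r5, r5, #1 → r5=6-1=5
CMP r5, #5  (cmp 5,5)
BGT top: not taken
STR r3, [24] → M[24]=0
halt.

28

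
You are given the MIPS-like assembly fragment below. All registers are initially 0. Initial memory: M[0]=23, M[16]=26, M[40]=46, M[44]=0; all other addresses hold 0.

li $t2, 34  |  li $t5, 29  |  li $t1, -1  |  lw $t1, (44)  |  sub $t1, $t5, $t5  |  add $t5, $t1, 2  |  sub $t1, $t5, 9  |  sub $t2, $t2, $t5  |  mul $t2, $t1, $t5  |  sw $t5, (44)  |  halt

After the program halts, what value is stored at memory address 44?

li $t2, 34 → $t2=34
li $t5, 29 → $t5=29
li $t1, -1 → $t1=-1
lw $t1, (44) → $t1=M[44]=0
sub $t1, $t5, $t5 → $t1=29-29=0
add $t5, $t1, 2 → $t5=0+2=2
sub $t1, $t5, 9 → $t1=2-9=-7
sub $t2, $t2, $t5 → $t2=34-2=32
mul $t2, $t1, $t5 → $t2=(-7)*2=-14
sw $t5, (44) → M[44]=2
halt.

2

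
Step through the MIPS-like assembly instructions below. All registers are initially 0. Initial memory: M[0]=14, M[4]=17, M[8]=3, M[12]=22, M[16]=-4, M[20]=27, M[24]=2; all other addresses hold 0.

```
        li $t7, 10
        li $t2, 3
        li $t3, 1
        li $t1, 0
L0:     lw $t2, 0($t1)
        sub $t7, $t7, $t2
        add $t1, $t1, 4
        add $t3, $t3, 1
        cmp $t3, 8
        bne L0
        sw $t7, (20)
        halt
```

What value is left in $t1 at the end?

li $t7, 10 → $t7=10
li $t2, 3 → $t2=3
li $t3, 1 → $t3=1
li $t1, 0 → $t1=0
lw $t2, 0($t1) → $t2=M[0]=14
sub $t7, $t7, $t2 → $t7=10-14=-4
add $t1, $t1, 4 → $t1=0+4=4
add $t3, $t3, 1 → $t3=1+1=2
cmp $t3, 8  (cmp 2,8)
bne L0: taken
lw $t2, 0($t1) → $t2=M[4]=17
sub $t7, $t7, $t2 → $t7=(-4)-17=-21
add $t1, $t1, 4 → $t1=4+4=8
add $t3, $t3, 1 → $t3=2+1=3
cmp $t3, 8  (cmp 3,8)
bne L0: taken
lw $t2, 0($t1) → $t2=M[8]=3
sub $t7, $t7, $t2 → $t7=(-21)-3=-24
add $t1, $t1, 4 → $t1=8+4=12
add $t3, $t3, 1 → $t3=3+1=4
cmp $t3, 8  (cmp 4,8)
bne L0: taken
lw $t2, 0($t1) → $t2=M[12]=22
sub $t7, $t7, $t2 → $t7=(-24)-22=-46
add $t1, $t1, 4 → $t1=12+4=16
add $t3, $t3, 1 → $t3=4+1=5
cmp $t3, 8  (cmp 5,8)
bne L0: taken
lw $t2, 0($t1) → $t2=M[16]=-4
sub $t7, $t7, $t2 → $t7=(-46)-(-4)=-42
add $t1, $t1, 4 → $t1=16+4=20
add $t3, $t3, 1 → $t3=5+1=6
cmp $t3, 8  (cmp 6,8)
bne L0: taken
lw $t2, 0($t1) → $t2=M[20]=27
sub $t7, $t7, $t2 → $t7=(-42)-27=-69
add $t1, $t1, 4 → $t1=20+4=24
add $t3, $t3, 1 → $t3=6+1=7
cmp $t3, 8  (cmp 7,8)
bne L0: taken
lw $t2, 0($t1) → $t2=M[24]=2
sub $t7, $t7, $t2 → $t7=(-69)-2=-71
add $t1, $t1, 4 → $t1=24+4=28
add $t3, $t3, 1 → $t3=7+1=8
cmp $t3, 8  (cmp 8,8)
bne L0: not taken
sw $t7, (20) → M[20]=-71
halt.

28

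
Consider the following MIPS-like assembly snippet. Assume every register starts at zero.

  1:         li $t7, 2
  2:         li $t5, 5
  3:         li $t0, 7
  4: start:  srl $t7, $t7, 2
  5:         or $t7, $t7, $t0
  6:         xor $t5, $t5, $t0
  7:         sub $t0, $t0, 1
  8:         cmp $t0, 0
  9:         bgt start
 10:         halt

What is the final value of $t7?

after li $t7, 2: $t7=2
after li $t5, 5: $t5=5
after li $t0, 7: $t0=7
after srl $t7, $t7, 2: $t7=2>>2=0
after or $t7, $t7, $t0: $t7=0|7=7
after xor $t5, $t5, $t0: $t5=5^7=2
after sub $t0, $t0, 1: $t0=7-1=6
cmp $t0, 0  (cmp 6,0)
bgt start: taken
after srl $t7, $t7, 2: $t7=7>>2=1
after or $t7, $t7, $t0: $t7=1|6=7
after xor $t5, $t5, $t0: $t5=2^6=4
after sub $t0, $t0, 1: $t0=6-1=5
cmp $t0, 0  (cmp 5,0)
bgt start: taken
after srl $t7, $t7, 2: $t7=7>>2=1
after or $t7, $t7, $t0: $t7=1|5=5
after xor $t5, $t5, $t0: $t5=4^5=1
after sub $t0, $t0, 1: $t0=5-1=4
cmp $t0, 0  (cmp 4,0)
bgt start: taken
after srl $t7, $t7, 2: $t7=5>>2=1
after or $t7, $t7, $t0: $t7=1|4=5
after xor $t5, $t5, $t0: $t5=1^4=5
after sub $t0, $t0, 1: $t0=4-1=3
cmp $t0, 0  (cmp 3,0)
bgt start: taken
after srl $t7, $t7, 2: $t7=5>>2=1
after or $t7, $t7, $t0: $t7=1|3=3
after xor $t5, $t5, $t0: $t5=5^3=6
after sub $t0, $t0, 1: $t0=3-1=2
cmp $t0, 0  (cmp 2,0)
bgt start: taken
after srl $t7, $t7, 2: $t7=3>>2=0
after or $t7, $t7, $t0: $t7=0|2=2
after xor $t5, $t5, $t0: $t5=6^2=4
after sub $t0, $t0, 1: $t0=2-1=1
cmp $t0, 0  (cmp 1,0)
bgt start: taken
after srl $t7, $t7, 2: $t7=2>>2=0
after or $t7, $t7, $t0: $t7=0|1=1
after xor $t5, $t5, $t0: $t5=4^1=5
after sub $t0, $t0, 1: $t0=1-1=0
cmp $t0, 0  (cmp 0,0)
bgt start: not taken
halt.

1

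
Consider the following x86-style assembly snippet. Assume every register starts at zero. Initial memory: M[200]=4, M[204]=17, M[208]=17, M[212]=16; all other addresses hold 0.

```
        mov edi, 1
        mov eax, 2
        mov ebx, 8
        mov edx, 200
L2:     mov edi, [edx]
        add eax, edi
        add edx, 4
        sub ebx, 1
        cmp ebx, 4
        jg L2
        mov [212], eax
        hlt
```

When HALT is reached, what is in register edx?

edi=1
eax=2
ebx=8
edx=200
edi=M[200]=4
eax=2+4=6
edx=200+4=204
ebx=8-1=7
cmp ebx, 4  (cmp 7,4)
jg L2: taken
edi=M[204]=17
eax=6+17=23
edx=204+4=208
ebx=7-1=6
cmp ebx, 4  (cmp 6,4)
jg L2: taken
edi=M[208]=17
eax=23+17=40
edx=208+4=212
ebx=6-1=5
cmp ebx, 4  (cmp 5,4)
jg L2: taken
edi=M[212]=16
eax=40+16=56
edx=212+4=216
ebx=5-1=4
cmp ebx, 4  (cmp 4,4)
jg L2: not taken
mov [212], eax → M[212]=56
halt.

216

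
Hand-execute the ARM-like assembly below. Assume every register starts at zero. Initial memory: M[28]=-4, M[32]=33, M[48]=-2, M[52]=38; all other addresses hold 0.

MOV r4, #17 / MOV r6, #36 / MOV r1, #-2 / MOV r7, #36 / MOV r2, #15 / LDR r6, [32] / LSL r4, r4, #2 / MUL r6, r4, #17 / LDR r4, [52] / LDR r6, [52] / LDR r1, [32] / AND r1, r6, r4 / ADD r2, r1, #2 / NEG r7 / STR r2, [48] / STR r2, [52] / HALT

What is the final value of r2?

after MOV r4, #17: r4=17
after MOV r6, #36: r6=36
after MOV r1, #-2: r1=-2
after MOV r7, #36: r7=36
after MOV r2, #15: r2=15
after LDR r6, [32]: r6=M[32]=33
after LSL r4, r4, #2: r4=17<<2=68
after MUL r6, r4, #17: r6=68*17=1156
after LDR r4, [52]: r4=M[52]=38
after LDR r6, [52]: r6=M[52]=38
after LDR r1, [32]: r1=M[32]=33
after AND r1, r6, r4: r1=38&38=38
after ADD r2, r1, #2: r2=38+2=40
after NEG r7: r7=-(36)=-36
STR r2, [48] → M[48]=40
STR r2, [52] → M[52]=40
halt.

40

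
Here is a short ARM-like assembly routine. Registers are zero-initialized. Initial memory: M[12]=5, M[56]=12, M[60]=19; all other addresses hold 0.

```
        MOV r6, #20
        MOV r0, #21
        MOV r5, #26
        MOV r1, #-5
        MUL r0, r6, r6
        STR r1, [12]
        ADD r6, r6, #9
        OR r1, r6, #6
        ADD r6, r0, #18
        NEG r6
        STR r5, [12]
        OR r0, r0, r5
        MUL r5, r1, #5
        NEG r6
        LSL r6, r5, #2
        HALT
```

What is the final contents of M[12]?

26

after MOV r6, #20: r6=20
after MOV r0, #21: r0=21
after MOV r5, #26: r5=26
after MOV r1, #-5: r1=-5
after MUL r0, r6, r6: r0=20*20=400
STR r1, [12] → M[12]=-5
after ADD r6, r6, #9: r6=20+9=29
after OR r1, r6, #6: r1=29|6=31
after ADD r6, r0, #18: r6=400+18=418
after NEG r6: r6=-(418)=-418
STR r5, [12] → M[12]=26
after OR r0, r0, r5: r0=400|26=410
after MUL r5, r1, #5: r5=31*5=155
after NEG r6: r6=-(-418)=418
after LSL r6, r5, #2: r6=155<<2=620
halt.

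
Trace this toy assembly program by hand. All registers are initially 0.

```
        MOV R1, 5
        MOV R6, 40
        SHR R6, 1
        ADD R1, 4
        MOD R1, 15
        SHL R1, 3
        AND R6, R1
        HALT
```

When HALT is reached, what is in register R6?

after MOV R1, 5: R1=5
after MOV R6, 40: R6=40
after SHR R6, 1: R6=40>>1=20
after ADD R1, 4: R1=5+4=9
after MOD R1, 15: R1=9%15=9
after SHL R1, 3: R1=9<<3=72
after AND R6, R1: R6=20&72=0
halt.

0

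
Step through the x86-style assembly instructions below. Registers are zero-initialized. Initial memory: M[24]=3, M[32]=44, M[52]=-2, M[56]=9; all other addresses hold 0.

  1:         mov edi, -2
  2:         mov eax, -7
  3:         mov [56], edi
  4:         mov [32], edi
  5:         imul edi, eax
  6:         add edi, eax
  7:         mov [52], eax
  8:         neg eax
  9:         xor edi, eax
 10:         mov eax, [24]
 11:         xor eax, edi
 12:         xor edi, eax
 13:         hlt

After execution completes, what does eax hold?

3

edi=-2
eax=-7
mov [56], edi → M[56]=-2
mov [32], edi → M[32]=-2
edi=(-2)*(-7)=14
edi=14+(-7)=7
mov [52], eax → M[52]=-7
eax=-(-7)=7
edi=7^7=0
eax=M[24]=3
eax=3^0=3
edi=0^3=3
halt.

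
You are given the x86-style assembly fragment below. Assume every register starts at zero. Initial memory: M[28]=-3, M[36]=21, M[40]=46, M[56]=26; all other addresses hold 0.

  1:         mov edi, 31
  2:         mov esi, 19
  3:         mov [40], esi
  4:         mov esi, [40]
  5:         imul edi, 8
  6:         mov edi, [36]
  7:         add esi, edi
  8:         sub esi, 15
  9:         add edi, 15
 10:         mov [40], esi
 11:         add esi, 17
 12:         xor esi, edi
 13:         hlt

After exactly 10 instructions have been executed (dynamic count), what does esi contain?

after mov edi, 31: edi=31
after mov esi, 19: esi=19
mov [40], esi → M[40]=19
after mov esi, [40]: esi=M[40]=19
after imul edi, 8: edi=31*8=248
after mov edi, [36]: edi=M[36]=21
after add esi, edi: esi=19+21=40
after sub esi, 15: esi=40-15=25
after add edi, 15: edi=21+15=36
mov [40], esi → M[40]=25
After step 10: esi = 25.

25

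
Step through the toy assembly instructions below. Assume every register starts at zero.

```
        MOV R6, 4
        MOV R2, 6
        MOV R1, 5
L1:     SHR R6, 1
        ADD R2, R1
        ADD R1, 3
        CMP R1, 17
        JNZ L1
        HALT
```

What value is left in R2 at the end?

44

MOV R6, 4 → R6=4
MOV R2, 6 → R2=6
MOV R1, 5 → R1=5
SHR R6, 1 → R6=4>>1=2
ADD R2, R1 → R2=6+5=11
ADD R1, 3 → R1=5+3=8
CMP R1, 17  (cmp 8,17)
JNZ L1: taken
SHR R6, 1 → R6=2>>1=1
ADD R2, R1 → R2=11+8=19
ADD R1, 3 → R1=8+3=11
CMP R1, 17  (cmp 11,17)
JNZ L1: taken
SHR R6, 1 → R6=1>>1=0
ADD R2, R1 → R2=19+11=30
ADD R1, 3 → R1=11+3=14
CMP R1, 17  (cmp 14,17)
JNZ L1: taken
SHR R6, 1 → R6=0>>1=0
ADD R2, R1 → R2=30+14=44
ADD R1, 3 → R1=14+3=17
CMP R1, 17  (cmp 17,17)
JNZ L1: not taken
halt.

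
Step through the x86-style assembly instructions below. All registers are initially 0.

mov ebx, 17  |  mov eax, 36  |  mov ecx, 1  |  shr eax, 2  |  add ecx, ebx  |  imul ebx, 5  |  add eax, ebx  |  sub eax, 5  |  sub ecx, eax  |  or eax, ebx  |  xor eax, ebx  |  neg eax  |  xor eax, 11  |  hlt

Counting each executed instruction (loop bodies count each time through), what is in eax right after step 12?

-8

after mov ebx, 17: ebx=17
after mov eax, 36: eax=36
after mov ecx, 1: ecx=1
after shr eax, 2: eax=36>>2=9
after add ecx, ebx: ecx=1+17=18
after imul ebx, 5: ebx=17*5=85
after add eax, ebx: eax=9+85=94
after sub eax, 5: eax=94-5=89
after sub ecx, eax: ecx=18-89=-71
after or eax, ebx: eax=89|85=93
after xor eax, ebx: eax=93^85=8
after neg eax: eax=-(8)=-8
After step 12: eax = -8.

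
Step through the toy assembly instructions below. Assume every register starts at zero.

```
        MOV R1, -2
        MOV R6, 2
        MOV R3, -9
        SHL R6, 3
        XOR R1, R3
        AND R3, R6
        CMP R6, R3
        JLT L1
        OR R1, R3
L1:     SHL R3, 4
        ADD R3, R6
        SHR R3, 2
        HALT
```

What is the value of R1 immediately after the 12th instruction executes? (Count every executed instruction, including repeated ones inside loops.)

MOV R1, -2 → R1=-2
MOV R6, 2 → R6=2
MOV R3, -9 → R3=-9
SHL R6, 3 → R6=2<<3=16
XOR R1, R3 → R1=(-2)^(-9)=9
AND R3, R6 → R3=(-9)&16=16
CMP R6, R3  (cmp 16,16)
JLT L1: not taken
OR R1, R3 → R1=9|16=25
SHL R3, 4 → R3=16<<4=256
ADD R3, R6 → R3=256+16=272
SHR R3, 2 → R3=272>>2=68
After step 12: R1 = 25.

25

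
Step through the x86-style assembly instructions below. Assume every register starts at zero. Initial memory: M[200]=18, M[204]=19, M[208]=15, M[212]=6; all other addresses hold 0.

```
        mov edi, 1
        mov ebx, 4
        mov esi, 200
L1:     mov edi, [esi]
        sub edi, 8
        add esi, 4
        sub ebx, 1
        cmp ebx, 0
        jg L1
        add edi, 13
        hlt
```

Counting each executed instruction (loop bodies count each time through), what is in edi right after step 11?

after mov edi, 1: edi=1
after mov ebx, 4: ebx=4
after mov esi, 200: esi=200
after mov edi, [esi]: edi=M[200]=18
after sub edi, 8: edi=18-8=10
after add esi, 4: esi=200+4=204
after sub ebx, 1: ebx=4-1=3
cmp ebx, 0  (cmp 3,0)
jg L1: taken
after mov edi, [esi]: edi=M[204]=19
after sub edi, 8: edi=19-8=11
After step 11: edi = 11.

11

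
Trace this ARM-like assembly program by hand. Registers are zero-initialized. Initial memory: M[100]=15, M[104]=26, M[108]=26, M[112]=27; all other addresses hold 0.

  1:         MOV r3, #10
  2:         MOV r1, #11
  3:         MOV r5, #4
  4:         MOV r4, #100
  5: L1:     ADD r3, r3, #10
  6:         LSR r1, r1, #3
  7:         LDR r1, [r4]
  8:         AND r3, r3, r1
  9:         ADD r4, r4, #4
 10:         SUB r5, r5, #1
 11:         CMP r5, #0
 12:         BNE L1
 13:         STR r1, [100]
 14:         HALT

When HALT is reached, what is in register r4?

116

after MOV r3, #10: r3=10
after MOV r1, #11: r1=11
after MOV r5, #4: r5=4
after MOV r4, #100: r4=100
after ADD r3, r3, #10: r3=10+10=20
after LSR r1, r1, #3: r1=11>>3=1
after LDR r1, [r4]: r1=M[100]=15
after AND r3, r3, r1: r3=20&15=4
after ADD r4, r4, #4: r4=100+4=104
after SUB r5, r5, #1: r5=4-1=3
CMP r5, #0  (cmp 3,0)
BNE L1: taken
after ADD r3, r3, #10: r3=4+10=14
after LSR r1, r1, #3: r1=15>>3=1
after LDR r1, [r4]: r1=M[104]=26
after AND r3, r3, r1: r3=14&26=10
after ADD r4, r4, #4: r4=104+4=108
after SUB r5, r5, #1: r5=3-1=2
CMP r5, #0  (cmp 2,0)
BNE L1: taken
after ADD r3, r3, #10: r3=10+10=20
after LSR r1, r1, #3: r1=26>>3=3
after LDR r1, [r4]: r1=M[108]=26
after AND r3, r3, r1: r3=20&26=16
after ADD r4, r4, #4: r4=108+4=112
after SUB r5, r5, #1: r5=2-1=1
CMP r5, #0  (cmp 1,0)
BNE L1: taken
after ADD r3, r3, #10: r3=16+10=26
after LSR r1, r1, #3: r1=26>>3=3
after LDR r1, [r4]: r1=M[112]=27
after AND r3, r3, r1: r3=26&27=26
after ADD r4, r4, #4: r4=112+4=116
after SUB r5, r5, #1: r5=1-1=0
CMP r5, #0  (cmp 0,0)
BNE L1: not taken
STR r1, [100] → M[100]=27
halt.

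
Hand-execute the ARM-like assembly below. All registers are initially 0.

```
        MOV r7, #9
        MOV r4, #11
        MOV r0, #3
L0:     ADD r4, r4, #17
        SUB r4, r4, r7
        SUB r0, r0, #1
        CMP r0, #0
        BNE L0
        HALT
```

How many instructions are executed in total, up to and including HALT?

r7=9
r4=11
r0=3
r4=11+17=28
r4=28-9=19
r0=3-1=2
CMP r0, #0  (cmp 2,0)
BNE L0: taken
r4=19+17=36
r4=36-9=27
r0=2-1=1
CMP r0, #0  (cmp 1,0)
BNE L0: taken
r4=27+17=44
r4=44-9=35
r0=1-1=0
CMP r0, #0  (cmp 0,0)
BNE L0: not taken
halt.
Total executed instructions: 19.

19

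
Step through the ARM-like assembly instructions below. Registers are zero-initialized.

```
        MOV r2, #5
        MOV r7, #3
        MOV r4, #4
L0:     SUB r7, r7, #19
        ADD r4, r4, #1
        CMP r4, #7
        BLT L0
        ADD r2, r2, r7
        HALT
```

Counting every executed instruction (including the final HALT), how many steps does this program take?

17

MOV r2, #5 → r2=5
MOV r7, #3 → r7=3
MOV r4, #4 → r4=4
SUB r7, r7, #19 → r7=3-19=-16
ADD r4, r4, #1 → r4=4+1=5
CMP r4, #7  (cmp 5,7)
BLT L0: taken
SUB r7, r7, #19 → r7=(-16)-19=-35
ADD r4, r4, #1 → r4=5+1=6
CMP r4, #7  (cmp 6,7)
BLT L0: taken
SUB r7, r7, #19 → r7=(-35)-19=-54
ADD r4, r4, #1 → r4=6+1=7
CMP r4, #7  (cmp 7,7)
BLT L0: not taken
ADD r2, r2, r7 → r2=5+(-54)=-49
halt.
Total executed instructions: 17.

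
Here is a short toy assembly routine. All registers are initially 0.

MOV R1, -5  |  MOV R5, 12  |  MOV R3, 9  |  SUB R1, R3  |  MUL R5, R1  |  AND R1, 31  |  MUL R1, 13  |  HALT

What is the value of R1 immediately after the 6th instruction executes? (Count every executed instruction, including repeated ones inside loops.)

R1=-5
R5=12
R3=9
R1=(-5)-9=-14
R5=12*(-14)=-168
R1=(-14)&31=18
After step 6: R1 = 18.

18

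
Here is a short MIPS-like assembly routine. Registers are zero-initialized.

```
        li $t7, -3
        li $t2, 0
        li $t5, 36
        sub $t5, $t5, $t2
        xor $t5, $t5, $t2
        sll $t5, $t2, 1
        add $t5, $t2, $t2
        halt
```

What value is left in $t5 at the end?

0

li $t7, -3 → $t7=-3
li $t2, 0 → $t2=0
li $t5, 36 → $t5=36
sub $t5, $t5, $t2 → $t5=36-0=36
xor $t5, $t5, $t2 → $t5=36^0=36
sll $t5, $t2, 1 → $t5=0<<1=0
add $t5, $t2, $t2 → $t5=0+0=0
halt.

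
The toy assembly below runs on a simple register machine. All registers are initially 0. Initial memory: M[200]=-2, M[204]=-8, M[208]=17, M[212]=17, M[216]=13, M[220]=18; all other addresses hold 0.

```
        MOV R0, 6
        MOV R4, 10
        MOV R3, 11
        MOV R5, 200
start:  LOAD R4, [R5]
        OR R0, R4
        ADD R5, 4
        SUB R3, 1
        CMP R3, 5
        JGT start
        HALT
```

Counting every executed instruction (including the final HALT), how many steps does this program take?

41

MOV R0, 6 → R0=6
MOV R4, 10 → R4=10
MOV R3, 11 → R3=11
MOV R5, 200 → R5=200
LOAD R4, [R5] → R4=M[200]=-2
OR R0, R4 → R0=6|(-2)=-2
ADD R5, 4 → R5=200+4=204
SUB R3, 1 → R3=11-1=10
CMP R3, 5  (cmp 10,5)
JGT start: taken
LOAD R4, [R5] → R4=M[204]=-8
OR R0, R4 → R0=(-2)|(-8)=-2
ADD R5, 4 → R5=204+4=208
SUB R3, 1 → R3=10-1=9
CMP R3, 5  (cmp 9,5)
JGT start: taken
LOAD R4, [R5] → R4=M[208]=17
OR R0, R4 → R0=(-2)|17=-1
ADD R5, 4 → R5=208+4=212
SUB R3, 1 → R3=9-1=8
CMP R3, 5  (cmp 8,5)
JGT start: taken
LOAD R4, [R5] → R4=M[212]=17
OR R0, R4 → R0=(-1)|17=-1
ADD R5, 4 → R5=212+4=216
SUB R3, 1 → R3=8-1=7
CMP R3, 5  (cmp 7,5)
JGT start: taken
LOAD R4, [R5] → R4=M[216]=13
OR R0, R4 → R0=(-1)|13=-1
ADD R5, 4 → R5=216+4=220
SUB R3, 1 → R3=7-1=6
CMP R3, 5  (cmp 6,5)
JGT start: taken
LOAD R4, [R5] → R4=M[220]=18
OR R0, R4 → R0=(-1)|18=-1
ADD R5, 4 → R5=220+4=224
SUB R3, 1 → R3=6-1=5
CMP R3, 5  (cmp 5,5)
JGT start: not taken
halt.
Total executed instructions: 41.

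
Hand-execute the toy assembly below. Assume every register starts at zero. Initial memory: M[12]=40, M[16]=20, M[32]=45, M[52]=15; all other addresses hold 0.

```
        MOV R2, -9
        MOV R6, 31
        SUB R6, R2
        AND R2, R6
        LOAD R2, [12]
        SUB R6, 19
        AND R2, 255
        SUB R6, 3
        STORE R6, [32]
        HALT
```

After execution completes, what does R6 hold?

18

MOV R2, -9 → R2=-9
MOV R6, 31 → R6=31
SUB R6, R2 → R6=31-(-9)=40
AND R2, R6 → R2=(-9)&40=32
LOAD R2, [12] → R2=M[12]=40
SUB R6, 19 → R6=40-19=21
AND R2, 255 → R2=40&255=40
SUB R6, 3 → R6=21-3=18
STORE R6, [32] → M[32]=18
halt.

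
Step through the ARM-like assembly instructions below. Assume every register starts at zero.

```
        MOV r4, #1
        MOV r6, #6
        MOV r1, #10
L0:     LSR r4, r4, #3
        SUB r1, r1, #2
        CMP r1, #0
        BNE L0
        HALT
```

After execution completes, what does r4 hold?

after MOV r4, #1: r4=1
after MOV r6, #6: r6=6
after MOV r1, #10: r1=10
after LSR r4, r4, #3: r4=1>>3=0
after SUB r1, r1, #2: r1=10-2=8
CMP r1, #0  (cmp 8,0)
BNE L0: taken
after LSR r4, r4, #3: r4=0>>3=0
after SUB r1, r1, #2: r1=8-2=6
CMP r1, #0  (cmp 6,0)
BNE L0: taken
after LSR r4, r4, #3: r4=0>>3=0
after SUB r1, r1, #2: r1=6-2=4
CMP r1, #0  (cmp 4,0)
BNE L0: taken
after LSR r4, r4, #3: r4=0>>3=0
after SUB r1, r1, #2: r1=4-2=2
CMP r1, #0  (cmp 2,0)
BNE L0: taken
after LSR r4, r4, #3: r4=0>>3=0
after SUB r1, r1, #2: r1=2-2=0
CMP r1, #0  (cmp 0,0)
BNE L0: not taken
halt.

0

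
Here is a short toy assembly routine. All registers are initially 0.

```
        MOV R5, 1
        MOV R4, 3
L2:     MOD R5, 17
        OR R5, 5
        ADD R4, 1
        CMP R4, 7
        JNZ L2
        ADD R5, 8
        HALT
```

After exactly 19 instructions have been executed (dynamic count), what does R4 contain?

after MOV R5, 1: R5=1
after MOV R4, 3: R4=3
after MOD R5, 17: R5=1%17=1
after OR R5, 5: R5=1|5=5
after ADD R4, 1: R4=3+1=4
CMP R4, 7  (cmp 4,7)
JNZ L2: taken
after MOD R5, 17: R5=5%17=5
after OR R5, 5: R5=5|5=5
after ADD R4, 1: R4=4+1=5
CMP R4, 7  (cmp 5,7)
JNZ L2: taken
after MOD R5, 17: R5=5%17=5
after OR R5, 5: R5=5|5=5
after ADD R4, 1: R4=5+1=6
CMP R4, 7  (cmp 6,7)
JNZ L2: taken
after MOD R5, 17: R5=5%17=5
after OR R5, 5: R5=5|5=5
After step 19: R4 = 6.

6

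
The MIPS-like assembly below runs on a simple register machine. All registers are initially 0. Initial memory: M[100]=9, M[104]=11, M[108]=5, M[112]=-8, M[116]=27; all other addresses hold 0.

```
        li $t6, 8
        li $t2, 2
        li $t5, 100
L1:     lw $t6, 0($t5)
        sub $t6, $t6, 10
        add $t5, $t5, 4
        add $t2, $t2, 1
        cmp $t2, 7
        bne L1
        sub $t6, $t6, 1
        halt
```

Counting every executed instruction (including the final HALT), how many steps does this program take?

35

$t6=8
$t2=2
$t5=100
$t6=M[100]=9
$t6=9-10=-1
$t5=100+4=104
$t2=2+1=3
cmp $t2, 7  (cmp 3,7)
bne L1: taken
$t6=M[104]=11
$t6=11-10=1
$t5=104+4=108
$t2=3+1=4
cmp $t2, 7  (cmp 4,7)
bne L1: taken
$t6=M[108]=5
$t6=5-10=-5
$t5=108+4=112
$t2=4+1=5
cmp $t2, 7  (cmp 5,7)
bne L1: taken
$t6=M[112]=-8
$t6=(-8)-10=-18
$t5=112+4=116
$t2=5+1=6
cmp $t2, 7  (cmp 6,7)
bne L1: taken
$t6=M[116]=27
$t6=27-10=17
$t5=116+4=120
$t2=6+1=7
cmp $t2, 7  (cmp 7,7)
bne L1: not taken
$t6=17-1=16
halt.
Total executed instructions: 35.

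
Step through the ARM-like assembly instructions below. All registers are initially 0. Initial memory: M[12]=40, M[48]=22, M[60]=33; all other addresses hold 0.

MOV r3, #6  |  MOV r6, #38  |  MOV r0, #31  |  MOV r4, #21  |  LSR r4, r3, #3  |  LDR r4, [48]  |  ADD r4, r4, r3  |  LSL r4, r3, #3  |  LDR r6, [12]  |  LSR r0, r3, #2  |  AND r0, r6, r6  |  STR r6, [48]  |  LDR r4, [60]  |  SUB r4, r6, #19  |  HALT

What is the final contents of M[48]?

40

r3=6
r6=38
r0=31
r4=21
r4=6>>3=0
r4=M[48]=22
r4=22+6=28
r4=6<<3=48
r6=M[12]=40
r0=6>>2=1
r0=40&40=40
STR r6, [48] → M[48]=40
r4=M[60]=33
r4=40-19=21
halt.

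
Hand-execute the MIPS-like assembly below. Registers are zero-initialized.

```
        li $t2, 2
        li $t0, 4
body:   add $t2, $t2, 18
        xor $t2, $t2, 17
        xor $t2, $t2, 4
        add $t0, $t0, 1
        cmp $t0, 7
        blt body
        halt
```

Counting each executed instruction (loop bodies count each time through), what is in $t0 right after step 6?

5

after li $t2, 2: $t2=2
after li $t0, 4: $t0=4
after add $t2, $t2, 18: $t2=2+18=20
after xor $t2, $t2, 17: $t2=20^17=5
after xor $t2, $t2, 4: $t2=5^4=1
after add $t0, $t0, 1: $t0=4+1=5
After step 6: $t0 = 5.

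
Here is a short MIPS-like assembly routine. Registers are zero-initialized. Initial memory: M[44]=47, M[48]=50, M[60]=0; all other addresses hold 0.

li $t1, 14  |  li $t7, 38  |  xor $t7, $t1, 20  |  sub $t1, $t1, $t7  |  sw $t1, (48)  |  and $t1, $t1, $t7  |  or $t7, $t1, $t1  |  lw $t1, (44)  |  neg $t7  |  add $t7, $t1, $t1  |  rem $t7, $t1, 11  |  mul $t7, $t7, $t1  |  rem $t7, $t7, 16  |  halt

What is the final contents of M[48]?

li $t1, 14 → $t1=14
li $t7, 38 → $t7=38
xor $t7, $t1, 20 → $t7=14^20=26
sub $t1, $t1, $t7 → $t1=14-26=-12
sw $t1, (48) → M[48]=-12
and $t1, $t1, $t7 → $t1=(-12)&26=16
or $t7, $t1, $t1 → $t7=16|16=16
lw $t1, (44) → $t1=M[44]=47
neg $t7 → $t7=-(16)=-16
add $t7, $t1, $t1 → $t7=47+47=94
rem $t7, $t1, 11 → $t7=47%11=3
mul $t7, $t7, $t1 → $t7=3*47=141
rem $t7, $t7, 16 → $t7=141%16=13
halt.

-12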